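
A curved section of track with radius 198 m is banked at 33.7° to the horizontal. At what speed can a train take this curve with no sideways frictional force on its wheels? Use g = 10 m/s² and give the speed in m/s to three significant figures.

On a frictionless banked curve, N sinθ = mv²/r and N cosθ = mg, so tanθ = v²/(rg).
v = √(r g tanθ) = √(198 × 10.0 × tan 33.7°) = √(198 × 10.0 × 0.6669) = √1320 = 36.34 m/s.

36.3 m/s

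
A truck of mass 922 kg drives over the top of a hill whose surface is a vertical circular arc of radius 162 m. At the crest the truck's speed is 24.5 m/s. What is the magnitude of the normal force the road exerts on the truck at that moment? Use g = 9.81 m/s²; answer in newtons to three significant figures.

5630 N

At the crest the centripetal acceleration points downward (toward the centre of the arc), so mg − N = mv²/r.
N = m(g − v²/r) = 922 × (9.81 − (24.5)²/162) = 922 × (9.81 − 3.705) = 922 × 6.105 = 5629 N.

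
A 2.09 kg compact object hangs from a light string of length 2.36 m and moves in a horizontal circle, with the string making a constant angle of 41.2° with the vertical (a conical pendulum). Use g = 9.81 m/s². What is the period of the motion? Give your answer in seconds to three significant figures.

2.67 s

r = L sinθ = 1.555 m. From T sinθ = mω²r and T cosθ = mg: tanθ = ω²r/g, so ω² = g tanθ / r = g/(L cosθ).
ω = √(g/(L cosθ)) = √(9.81/(2.36 × 0.7524)) = √5.525 = 2.350 rad/s.
Period = 2π/ω = 2.673 s.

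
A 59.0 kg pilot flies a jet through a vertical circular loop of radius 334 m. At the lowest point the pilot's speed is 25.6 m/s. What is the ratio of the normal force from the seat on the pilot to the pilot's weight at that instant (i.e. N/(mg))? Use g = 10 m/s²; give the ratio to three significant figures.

At the bottom, N − mg = mv²/r, so N = m(v²/r + g) and N/(mg) = v²/(rg) + 1 = (25.6)²/(334 × 10.0) + 1 = 0.1962 + 1 = 1.196.

1.20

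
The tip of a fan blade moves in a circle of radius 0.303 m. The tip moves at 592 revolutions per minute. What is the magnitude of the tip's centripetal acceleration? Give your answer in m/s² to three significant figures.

ω = 592 rev/min × 2π/60 = 61.99 rad/s, so v = ωr = 61.99 × 0.303 = 18.78 m/s.
a_c = v²/r = (18.78)²/0.303 = 352.8/0.303 = 1165 m/s².

1160 m/s²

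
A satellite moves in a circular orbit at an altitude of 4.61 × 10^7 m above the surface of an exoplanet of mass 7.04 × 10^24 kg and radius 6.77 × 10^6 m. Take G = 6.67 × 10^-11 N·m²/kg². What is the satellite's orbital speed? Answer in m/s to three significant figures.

2980 m/s

Orbital radius r = R + h = 6.77 × 10^6 + 4.61 × 10^7 = 5.287 × 10^7 m.
Gravity supplies the centripetal force: G M m / r² = m v² / r, so v = √(GM/r).
v = √(6.67 × 10^-11 × 7.04 × 10^24 / 5.287 × 10^7) = √(8.882 × 10^6) = 2980 m/s.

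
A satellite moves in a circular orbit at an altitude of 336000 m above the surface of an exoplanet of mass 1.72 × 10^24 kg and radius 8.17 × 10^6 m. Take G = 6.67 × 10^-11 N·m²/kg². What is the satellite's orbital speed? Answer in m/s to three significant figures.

3670 m/s

Orbital radius r = R + h = 8.17 × 10^6 + 336000 = 8.506 × 10^6 m.
Gravity supplies the centripetal force: G M m / r² = m v² / r, so v = √(GM/r).
v = √(6.67 × 10^-11 × 1.72 × 10^24 / 8.506 × 10^6) = √(1.349 × 10^7) = 3673 m/s.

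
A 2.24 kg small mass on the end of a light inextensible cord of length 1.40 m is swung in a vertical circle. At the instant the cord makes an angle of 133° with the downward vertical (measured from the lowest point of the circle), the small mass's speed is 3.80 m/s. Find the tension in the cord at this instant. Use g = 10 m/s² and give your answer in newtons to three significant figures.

7.83 N

Take the radial direction toward the centre of the circle as positive. The component of the weight along the string toward the centre is −mg cos φ (φ measured from the bottom), so Newton's second law along the string gives T − mg cos φ = m v²/r.
cos 133° = -0.6820, so T = m(v²/r + g cos φ) = 2.24 × ((3.80)²/1.40 + 10.0 × -0.6820) = 2.24 × (10.31 + (-6.820)) = 2.24 × 3.494 = 7.827 N.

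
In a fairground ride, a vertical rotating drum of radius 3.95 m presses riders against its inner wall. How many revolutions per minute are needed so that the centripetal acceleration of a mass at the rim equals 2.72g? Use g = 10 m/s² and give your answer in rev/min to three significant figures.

25.1 rev/min

Require ω²r = 2.72g, so ω = √(2.72 × 10.0/3.95) = 2.624 rad/s.
In rev/min: ω × 60/(2π) = 2.624 × 60/(2π) = 25.06 rev/min.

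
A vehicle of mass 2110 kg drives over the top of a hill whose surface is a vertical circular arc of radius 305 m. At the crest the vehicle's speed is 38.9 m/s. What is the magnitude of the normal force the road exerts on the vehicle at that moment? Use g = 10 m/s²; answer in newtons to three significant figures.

10600 N

At the crest the centripetal acceleration points downward (toward the centre of the arc), so mg − N = mv²/r.
N = m(g − v²/r) = 2110 × (10.0 − (38.9)²/305) = 2110 × (10.0 − 4.961) = 2110 × 5.039 = 10630 N.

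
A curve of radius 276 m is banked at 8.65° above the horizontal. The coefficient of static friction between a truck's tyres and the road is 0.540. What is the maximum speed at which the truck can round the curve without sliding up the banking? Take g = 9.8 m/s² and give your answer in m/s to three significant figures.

At the maximum speed, friction acts down the slope at its limiting value f = μN. Radially (horizontal, toward centre): N sinθ + μN cosθ = mv²/r. Vertically: N cosθ − μN sinθ = mg.
Dividing: v² = r g (sinθ + μcosθ)/(cosθ − μsinθ).
sinθ + μcosθ = 0.1504 + 0.540×0.9886 = 0.6843; cosθ − μsinθ = 0.9886 − 0.540×0.1504 = 0.9074.
v² = 276 × 9.8 × 0.6843/0.9074 = 2040 m²/s², so v = 45.16 m/s.

45.2 m/s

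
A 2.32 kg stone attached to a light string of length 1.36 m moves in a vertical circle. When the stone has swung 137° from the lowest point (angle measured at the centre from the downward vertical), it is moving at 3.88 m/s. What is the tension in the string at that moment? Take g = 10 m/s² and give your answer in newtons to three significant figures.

Take the radial direction toward the centre of the circle as positive. The component of the weight along the string toward the centre is −mg cos φ (φ measured from the bottom), so Newton's second law along the string gives T − mg cos φ = m v²/r.
cos 137° = -0.7314, so T = m(v²/r + g cos φ) = 2.32 × ((3.88)²/1.36 + 10.0 × -0.7314) = 2.32 × (11.07 + (-7.314)) = 2.32 × 3.756 = 8.714 N.

8.71 N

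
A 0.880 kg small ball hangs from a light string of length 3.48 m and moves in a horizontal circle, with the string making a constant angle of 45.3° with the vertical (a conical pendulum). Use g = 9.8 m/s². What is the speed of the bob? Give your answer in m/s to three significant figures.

The radius of the circle is r = L sinθ = 3.48 × sin 45.3° = 2.474 m.
Horizontally T sinθ = mv²/r and vertically T cosθ = mg, so tanθ = v²/(rg).
v = √(r g tanθ) = √(2.474 × 9.8 × 1.011) = √24.50 = 4.949 m/s.

4.95 m/s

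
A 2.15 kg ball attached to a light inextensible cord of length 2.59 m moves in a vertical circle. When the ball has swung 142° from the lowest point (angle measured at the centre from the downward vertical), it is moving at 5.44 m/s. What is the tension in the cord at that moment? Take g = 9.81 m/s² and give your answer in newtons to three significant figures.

7.95 N

Take the radial direction toward the centre of the circle as positive. The component of the weight along the string toward the centre is −mg cos φ (φ measured from the bottom), so Newton's second law along the string gives T − mg cos φ = m v²/r.
cos 142° = -0.7880, so T = m(v²/r + g cos φ) = 2.15 × ((5.44)²/2.59 + 9.81 × -0.7880) = 2.15 × (11.43 + (-7.730)) = 2.15 × 3.696 = 7.946 N.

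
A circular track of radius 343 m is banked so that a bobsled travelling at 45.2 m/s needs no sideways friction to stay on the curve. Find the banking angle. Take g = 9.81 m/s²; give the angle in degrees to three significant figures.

31.3°

With no friction, the horizontal component of the normal force provides the centripetal force: N sinθ = mv²/r, while N cosθ = mg vertically.
Dividing: tanθ = v²/(r g) = (45.2)²/(343 × 9.81) = 2043/3365 = 0.6072.
θ = arctan(0.6072) = 31.27°.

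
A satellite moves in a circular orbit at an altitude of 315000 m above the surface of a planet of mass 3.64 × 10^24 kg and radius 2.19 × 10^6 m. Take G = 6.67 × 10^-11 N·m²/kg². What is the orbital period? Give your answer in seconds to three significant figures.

1600 s

r = R + h = 2.19 × 10^6 + 315000 = 2.505 × 10^6 m. Gravity provides the centripetal force: G M m / r² = m v² / r ⇒ v = √(GM/r) = 9845 m/s.
T = 2πr/v = 2π × 2.505 × 10^6 / 9845 = 1599 s.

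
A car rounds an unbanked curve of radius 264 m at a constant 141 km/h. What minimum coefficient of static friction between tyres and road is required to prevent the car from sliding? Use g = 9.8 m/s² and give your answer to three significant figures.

0.593

v = 141/3.6 = 39.17 m/s.
Friction provides the centripetal force: μ_s m g = m v²/r, so μ_s = v²/(g r) = (39.17)²/(9.8 × 264) = 1534/2587 = 0.5929.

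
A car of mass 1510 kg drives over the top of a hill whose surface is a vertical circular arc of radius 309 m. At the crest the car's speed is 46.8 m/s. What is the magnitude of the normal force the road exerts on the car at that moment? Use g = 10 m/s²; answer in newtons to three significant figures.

At the crest the centripetal acceleration points downward (toward the centre of the arc), so mg − N = mv²/r.
N = m(g − v²/r) = 1510 × (10.0 − (46.8)²/309) = 1510 × (10.0 − 7.088) = 1510 × 2.912 = 4397 N.

4400 N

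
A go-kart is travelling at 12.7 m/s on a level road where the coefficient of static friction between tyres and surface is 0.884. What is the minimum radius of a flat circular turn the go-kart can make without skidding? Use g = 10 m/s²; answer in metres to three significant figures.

At the limit, μ_s m g = m v²/r, so r_min = v²/(μ_s g) = (12.7)²/(0.884 × 10.0) = 161.3/8.840 = 18.25 m.

18.2 m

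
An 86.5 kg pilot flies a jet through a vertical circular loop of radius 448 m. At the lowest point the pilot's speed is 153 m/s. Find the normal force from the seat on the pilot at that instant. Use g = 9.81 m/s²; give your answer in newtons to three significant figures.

5370 N

At the lowest point, N points up (toward the centre) and the weight mg points down (away from the centre), so the net inward force is N − mg = mv²/r.
N = m(v²/r + g) = 86.5 × ((153)²/448 + 9.81) = 86.5 × (52.25 + 9.81) = 86.5 × 62.06 = 5368 N.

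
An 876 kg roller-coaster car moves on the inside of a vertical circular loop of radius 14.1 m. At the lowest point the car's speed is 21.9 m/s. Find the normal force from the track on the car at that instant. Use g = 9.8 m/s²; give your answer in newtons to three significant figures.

At the lowest point, N points up (toward the centre) and the weight mg points down (away from the centre), so the net inward force is N − mg = mv²/r.
N = m(v²/r + g) = 876 × ((21.9)²/14.1 + 9.8) = 876 × (34.01 + 9.8) = 876 × 43.81 = 38380 N.

38400 N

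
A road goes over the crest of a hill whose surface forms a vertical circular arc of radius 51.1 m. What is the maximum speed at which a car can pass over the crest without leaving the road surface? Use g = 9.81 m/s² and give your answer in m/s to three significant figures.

At the crest the centre of the circle is below the car, so the net downward (centripetal) force is mg − N = mv²/r.
The car leaves the road when N → 0, giving v_max = √(g r) = √(9.81 × 51.1) = 22.39 m/s.

22.4 m/s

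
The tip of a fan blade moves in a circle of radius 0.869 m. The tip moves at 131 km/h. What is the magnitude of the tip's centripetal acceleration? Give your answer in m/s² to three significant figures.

v = 131 km/h = 131/3.6 = 36.39 m/s.
a_c = v²/r = (36.39)²/0.869 = 1324/0.869 = 1524 m/s².

1520 m/s²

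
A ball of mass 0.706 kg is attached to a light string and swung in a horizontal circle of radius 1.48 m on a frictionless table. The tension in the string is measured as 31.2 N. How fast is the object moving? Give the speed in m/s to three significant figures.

T = m v²/r ⇒ v = √(T r / m) = √(31.2 × 1.48 / 0.706) = √65.41 = 8.087 m/s.

8.09 m/s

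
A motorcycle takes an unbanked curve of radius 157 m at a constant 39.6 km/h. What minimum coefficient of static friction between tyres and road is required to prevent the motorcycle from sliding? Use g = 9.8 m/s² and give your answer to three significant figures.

0.0786

v = 39.6/3.6 = 11.00 m/s.
Friction provides the centripetal force: μ_s m g = m v²/r, so μ_s = v²/(g r) = (11.00)²/(9.8 × 157) = 121.0/1539 = 0.07864.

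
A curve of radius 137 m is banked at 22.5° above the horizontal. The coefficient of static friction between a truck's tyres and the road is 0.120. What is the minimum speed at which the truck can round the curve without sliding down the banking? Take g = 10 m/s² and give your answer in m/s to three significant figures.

19.6 m/s

At the minimum speed, friction acts up the slope at its limiting value f = μN. Radially (horizontal, toward centre): N sinθ − μN cosθ = mv²/r. Vertically: N cosθ + μN sinθ = mg.
Dividing: v² = r g (sinθ − μcosθ)/(cosθ + μsinθ).
sinθ − μcosθ = 0.3827 − 0.120×0.9239 = 0.2718; cosθ + μsinθ = 0.9239 + 0.120×0.3827 = 0.9698.
v² = 137 × 10.0 × 0.2718/0.9698 = 384.0 m²/s², so v = 19.60 m/s.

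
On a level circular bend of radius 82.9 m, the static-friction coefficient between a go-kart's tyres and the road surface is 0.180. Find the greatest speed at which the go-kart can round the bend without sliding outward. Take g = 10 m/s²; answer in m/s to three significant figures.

The only inward force on a level bend is static friction, so at the limit f_s = μ_s N = μ_s m g = m v²/r.
Mass cancels: v_max = √(μ_s g r) = √(0.180 × 10.0 × 82.9) = √149.2 = 12.22 m/s.

12.2 m/s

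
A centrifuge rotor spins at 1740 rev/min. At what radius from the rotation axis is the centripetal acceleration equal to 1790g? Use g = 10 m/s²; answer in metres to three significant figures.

ω = 1740 rev/min × 2π/60 = 182.2 rad/s.
a_c = ω²r = 1790g ⇒ r = 1790 × 10.0 / (182.2)² = 17900/33200 = 0.5391 m.

0.539 m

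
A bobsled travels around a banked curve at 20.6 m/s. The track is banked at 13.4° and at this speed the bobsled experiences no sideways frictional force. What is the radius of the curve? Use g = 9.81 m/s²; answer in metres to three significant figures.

182 m

Frictionless banking: tanθ = v²/(rg), so r = v²/(g tanθ).
r = (20.6)²/(9.81 × tan 13.4°) = 424.4/(9.81 × 0.2382) = 424.4/2.337 = 181.6 m.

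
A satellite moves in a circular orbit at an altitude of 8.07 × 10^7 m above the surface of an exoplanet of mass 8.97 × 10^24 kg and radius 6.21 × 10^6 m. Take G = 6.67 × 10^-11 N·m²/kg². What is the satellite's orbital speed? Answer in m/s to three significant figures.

Orbital radius r = R + h = 6.21 × 10^6 + 8.07 × 10^7 = 8.691 × 10^7 m.
Gravity supplies the centripetal force: G M m / r² = m v² / r, so v = √(GM/r).
v = √(6.67 × 10^-11 × 8.97 × 10^24 / 8.691 × 10^7) = √(6.884 × 10^6) = 2624 m/s.

2620 m/s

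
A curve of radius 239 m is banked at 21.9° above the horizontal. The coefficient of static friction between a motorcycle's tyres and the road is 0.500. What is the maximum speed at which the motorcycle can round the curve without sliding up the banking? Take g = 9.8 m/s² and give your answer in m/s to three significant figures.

At the maximum speed, friction acts down the slope at its limiting value f = μN. Radially (horizontal, toward centre): N sinθ + μN cosθ = mv²/r. Vertically: N cosθ − μN sinθ = mg.
Dividing: v² = r g (sinθ + μcosθ)/(cosθ − μsinθ).
sinθ + μcosθ = 0.3730 + 0.500×0.9278 = 0.8369; cosθ − μsinθ = 0.9278 − 0.500×0.3730 = 0.7413.
v² = 239 × 9.8 × 0.8369/0.7413 = 2644 m²/s², so v = 51.42 m/s.

51.4 m/s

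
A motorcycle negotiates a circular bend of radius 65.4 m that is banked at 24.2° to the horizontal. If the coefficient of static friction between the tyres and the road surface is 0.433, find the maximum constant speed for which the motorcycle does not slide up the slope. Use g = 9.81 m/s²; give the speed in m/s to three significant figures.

At the maximum speed, friction acts down the slope at its limiting value f = μN. Radially (horizontal, toward centre): N sinθ + μN cosθ = mv²/r. Vertically: N cosθ − μN sinθ = mg.
Dividing: v² = r g (sinθ + μcosθ)/(cosθ − μsinθ).
sinθ + μcosθ = 0.4099 + 0.433×0.9121 = 0.8049; cosθ − μsinθ = 0.9121 − 0.433×0.4099 = 0.7346.
v² = 65.4 × 9.81 × 0.8049/0.7346 = 702.9 m²/s², so v = 26.51 m/s.

26.5 m/s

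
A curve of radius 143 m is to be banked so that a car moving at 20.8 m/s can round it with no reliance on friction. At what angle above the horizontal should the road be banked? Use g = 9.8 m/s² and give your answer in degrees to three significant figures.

17.2°

For a frictionless banked turn: horizontally N sinθ = mv²/r and vertically N cosθ = mg.
Dividing: tanθ = v²/(r g) = (20.8)²/(143 × 9.8) = 432.6/1401 = 0.3087.
θ = arctan(0.3087) = 17.16°.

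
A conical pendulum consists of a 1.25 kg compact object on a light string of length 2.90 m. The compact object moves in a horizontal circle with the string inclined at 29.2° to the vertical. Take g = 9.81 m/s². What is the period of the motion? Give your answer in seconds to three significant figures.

r = L sinθ = 1.415 m. From T sinθ = mω²r and T cosθ = mg: tanθ = ω²r/g, so ω² = g tanθ / r = g/(L cosθ).
ω = √(g/(L cosθ)) = √(9.81/(2.90 × 0.8729)) = √3.875 = 1.969 rad/s.
Period = 2π/ω = 3.192 s.

3.19 s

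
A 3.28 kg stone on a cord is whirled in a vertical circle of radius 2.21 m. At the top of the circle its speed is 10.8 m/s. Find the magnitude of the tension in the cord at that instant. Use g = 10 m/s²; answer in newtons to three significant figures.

140 N

At the top, both T and the weight mg point inward (toward the centre), so T + mg = mv²/r.
T = m(v²/r − g) = 3.28 × ((10.8)²/2.21 − 10.0) = 3.28 × (52.78 − 10.0) = 3.28 × 42.78 = 140.3 N.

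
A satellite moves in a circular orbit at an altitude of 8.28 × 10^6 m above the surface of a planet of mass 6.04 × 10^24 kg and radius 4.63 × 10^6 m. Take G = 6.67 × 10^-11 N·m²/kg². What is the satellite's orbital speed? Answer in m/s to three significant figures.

5590 m/s

Orbital radius r = R + h = 4.63 × 10^6 + 8.28 × 10^6 = 1.291 × 10^7 m.
Gravity supplies the centripetal force: G M m / r² = m v² / r, so v = √(GM/r).
v = √(6.67 × 10^-11 × 6.04 × 10^24 / 1.291 × 10^7) = √(3.121 × 10^7) = 5586 m/s.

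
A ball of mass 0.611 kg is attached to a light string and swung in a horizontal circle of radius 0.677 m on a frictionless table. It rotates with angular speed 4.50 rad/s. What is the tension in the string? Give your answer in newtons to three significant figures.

8.38 N

v = ωr = 4.50 × 0.677 = 3.046 m/s.
The tension is the only horizontal force, so it supplies the full centripetal force: T = m v²/r = 0.611 × (3.046)²/0.677 = 0.611 × 9.281/0.677 = 8.376 N.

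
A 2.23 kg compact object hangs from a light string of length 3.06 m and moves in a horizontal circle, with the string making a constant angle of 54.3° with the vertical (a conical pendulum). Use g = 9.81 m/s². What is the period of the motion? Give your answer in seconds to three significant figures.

2.68 s

r = L sinθ = 2.485 m. From T sinθ = mω²r and T cosθ = mg: tanθ = ω²r/g, so ω² = g tanθ / r = g/(L cosθ).
ω = √(g/(L cosθ)) = √(9.81/(3.06 × 0.5835)) = √5.494 = 2.344 rad/s.
Period = 2π/ω = 2.681 s.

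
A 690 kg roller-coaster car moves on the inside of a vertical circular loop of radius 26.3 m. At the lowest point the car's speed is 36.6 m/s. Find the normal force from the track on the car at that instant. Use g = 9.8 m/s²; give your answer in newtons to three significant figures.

At the lowest point, N points up (toward the centre) and the weight mg points down (away from the centre), so the net inward force is N − mg = mv²/r.
N = m(v²/r + g) = 690 × ((36.6)²/26.3 + 9.8) = 690 × (50.93 + 9.8) = 690 × 60.73 = 41910 N.

41900 N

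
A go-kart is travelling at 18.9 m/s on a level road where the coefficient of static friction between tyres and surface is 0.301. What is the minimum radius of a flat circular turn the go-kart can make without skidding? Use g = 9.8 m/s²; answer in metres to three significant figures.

121 m

At the limit, μ_s m g = m v²/r, so r_min = v²/(μ_s g) = (18.9)²/(0.301 × 9.8) = 357.2/2.950 = 121.1 m.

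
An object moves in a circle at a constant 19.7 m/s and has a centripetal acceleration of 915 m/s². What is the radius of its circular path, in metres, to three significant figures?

0.424 m

a_c = v²/r ⇒ r = v²/a_c = (19.7)²/915 = 388.1/915 = 0.4241 m.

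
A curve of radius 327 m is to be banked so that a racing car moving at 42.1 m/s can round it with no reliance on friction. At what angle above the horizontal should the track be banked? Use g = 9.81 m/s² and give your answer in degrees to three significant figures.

28.9°

With no friction, the horizontal component of the normal force provides the centripetal force: N sinθ = mv²/r, while N cosθ = mg vertically.
Dividing: tanθ = v²/(r g) = (42.1)²/(327 × 9.81) = 1772/3208 = 0.5525.
θ = arctan(0.5525) = 28.92°.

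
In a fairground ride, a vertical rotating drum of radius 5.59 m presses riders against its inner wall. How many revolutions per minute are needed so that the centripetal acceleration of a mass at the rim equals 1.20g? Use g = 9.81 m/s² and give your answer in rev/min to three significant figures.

13.9 rev/min

Require ω²r = 1.20g, so ω = √(1.20 × 9.81/5.59) = 1.451 rad/s.
In rev/min: ω × 60/(2π) = 1.451 × 60/(2π) = 13.86 rev/min.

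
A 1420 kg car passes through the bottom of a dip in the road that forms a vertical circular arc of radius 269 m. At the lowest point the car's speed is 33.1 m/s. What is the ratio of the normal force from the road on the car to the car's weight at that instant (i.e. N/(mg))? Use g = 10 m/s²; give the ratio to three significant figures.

At the bottom, N − mg = mv²/r, so N = m(v²/r + g) and N/(mg) = v²/(rg) + 1 = (33.1)²/(269 × 10.0) + 1 = 0.4073 + 1 = 1.407.

1.41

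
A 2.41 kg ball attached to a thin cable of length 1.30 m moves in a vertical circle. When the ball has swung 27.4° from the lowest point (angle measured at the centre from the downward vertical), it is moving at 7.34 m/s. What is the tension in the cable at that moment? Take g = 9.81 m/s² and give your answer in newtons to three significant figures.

Take the radial direction toward the centre of the circle as positive. The component of the weight along the string toward the centre is −mg cos φ (φ measured from the bottom), so Newton's second law along the string gives T − mg cos φ = m v²/r.
cos 27.4° = 0.8878, so T = m(v²/r + g cos φ) = 2.41 × ((7.34)²/1.30 + 9.81 × 0.8878) = 2.41 × (41.44 + (8.709)) = 2.41 × 50.15 = 120.9 N.

121 N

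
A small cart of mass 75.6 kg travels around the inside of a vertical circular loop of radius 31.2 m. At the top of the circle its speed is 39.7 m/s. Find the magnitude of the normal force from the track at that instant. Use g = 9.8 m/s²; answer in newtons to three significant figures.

At the top, both N and the weight mg point inward (toward the centre), so N + mg = mv²/r.
N = m(v²/r − g) = 75.6 × ((39.7)²/31.2 − 9.8) = 75.6 × (50.52 − 9.8) = 75.6 × 40.72 = 3078 N.

3080 N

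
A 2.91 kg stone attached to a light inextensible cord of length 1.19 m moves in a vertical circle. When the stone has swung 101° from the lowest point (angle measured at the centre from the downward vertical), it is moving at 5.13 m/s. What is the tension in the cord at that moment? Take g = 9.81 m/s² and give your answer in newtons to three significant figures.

58.9 N

Take the radial direction toward the centre of the circle as positive. The component of the weight along the string toward the centre is −mg cos φ (φ measured from the bottom), so Newton's second law along the string gives T − mg cos φ = m v²/r.
cos 101° = -0.1908, so T = m(v²/r + g cos φ) = 2.91 × ((5.13)²/1.19 + 9.81 × -0.1908) = 2.91 × (22.12 + (-1.872)) = 2.91 × 20.24 = 58.91 N.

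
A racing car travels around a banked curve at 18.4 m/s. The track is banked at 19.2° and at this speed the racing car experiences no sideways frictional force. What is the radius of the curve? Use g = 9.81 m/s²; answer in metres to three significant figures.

99.1 m

Frictionless banking: tanθ = v²/(rg), so r = v²/(g tanθ).
r = (18.4)²/(9.81 × tan 19.2°) = 338.6/(9.81 × 0.3482) = 338.6/3.416 = 99.10 m.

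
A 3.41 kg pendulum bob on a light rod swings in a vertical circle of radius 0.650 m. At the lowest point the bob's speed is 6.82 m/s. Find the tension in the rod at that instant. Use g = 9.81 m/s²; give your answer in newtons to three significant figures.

277 N

At the lowest point, T points up (toward the centre) and the weight mg points down (away from the centre), so the net inward force is T − mg = mv²/r.
T = m(v²/r + g) = 3.41 × ((6.82)²/0.650 + 9.81) = 3.41 × (71.56 + 9.81) = 3.41 × 81.37 = 277.5 N.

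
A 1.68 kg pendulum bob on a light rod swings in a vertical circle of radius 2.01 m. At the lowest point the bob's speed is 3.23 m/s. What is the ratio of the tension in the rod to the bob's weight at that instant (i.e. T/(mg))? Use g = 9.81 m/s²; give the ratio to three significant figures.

1.53

At the bottom, T − mg = mv²/r, so T = m(v²/r + g) and T/(mg) = v²/(rg) + 1 = (3.23)²/(2.01 × 9.81) + 1 = 0.5291 + 1 = 1.529.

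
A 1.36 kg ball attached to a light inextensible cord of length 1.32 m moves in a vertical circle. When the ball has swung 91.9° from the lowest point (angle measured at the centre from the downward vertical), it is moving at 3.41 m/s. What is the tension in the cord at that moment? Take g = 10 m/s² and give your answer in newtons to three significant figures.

Take the radial direction toward the centre of the circle as positive. The component of the weight along the string toward the centre is −mg cos φ (φ measured from the bottom), so Newton's second law along the string gives T − mg cos φ = m v²/r.
cos 91.9° = -0.03316, so T = m(v²/r + g cos φ) = 1.36 × ((3.41)²/1.32 + 10.0 × -0.03316) = 1.36 × (8.809 + (-0.3316)) = 1.36 × 8.478 = 11.53 N.

11.5 N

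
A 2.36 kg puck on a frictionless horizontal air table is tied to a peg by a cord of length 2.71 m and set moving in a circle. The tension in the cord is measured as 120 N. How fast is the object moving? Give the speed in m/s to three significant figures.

T = m v²/r ⇒ v = √(T r / m) = √(120 × 2.71 / 2.36) = √137.8 = 11.74 m/s.

11.7 m/s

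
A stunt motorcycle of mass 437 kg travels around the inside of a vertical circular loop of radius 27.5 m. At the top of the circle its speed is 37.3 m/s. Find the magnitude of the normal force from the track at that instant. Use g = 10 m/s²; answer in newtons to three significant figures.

17700 N

At the top, both N and the weight mg point inward (toward the centre), so N + mg = mv²/r.
N = m(v²/r − g) = 437 × ((37.3)²/27.5 − 10.0) = 437 × (50.59 − 10.0) = 437 × 40.59 = 17740 N.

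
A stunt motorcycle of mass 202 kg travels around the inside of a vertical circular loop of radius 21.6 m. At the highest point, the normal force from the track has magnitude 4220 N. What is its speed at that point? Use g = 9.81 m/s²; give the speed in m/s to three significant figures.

25.8 m/s

At the top, N + mg = mv²/r, so v = √(r(N/m + g)) = √(21.6 × (4220/202 + 9.81)) = √(21.6 × 30.70) = √663.1 = 25.75 m/s.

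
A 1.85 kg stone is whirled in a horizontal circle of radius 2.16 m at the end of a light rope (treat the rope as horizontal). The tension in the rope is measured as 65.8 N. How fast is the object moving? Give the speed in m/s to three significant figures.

T = m v²/r ⇒ v = √(T r / m) = √(65.8 × 2.16 / 1.85) = √76.83 = 8.765 m/s.

8.77 m/s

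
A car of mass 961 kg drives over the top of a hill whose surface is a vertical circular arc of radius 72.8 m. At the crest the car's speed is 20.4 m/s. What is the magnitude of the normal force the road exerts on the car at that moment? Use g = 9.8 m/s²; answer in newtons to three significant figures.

3920 N

At the crest the centripetal acceleration points downward (toward the centre of the arc), so mg − N = mv²/r.
N = m(g − v²/r) = 961 × (9.8 − (20.4)²/72.8) = 961 × (9.8 − 5.716) = 961 × 4.084 = 3924 N.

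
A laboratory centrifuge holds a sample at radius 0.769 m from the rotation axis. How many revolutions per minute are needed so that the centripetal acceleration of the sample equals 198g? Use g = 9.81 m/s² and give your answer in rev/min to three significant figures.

Require ω²r = 198g, so ω = √(198 × 9.81/0.769) = 50.26 rad/s.
In rev/min: ω × 60/(2π) = 50.26 × 60/(2π) = 479.9 rev/min.

480 rev/min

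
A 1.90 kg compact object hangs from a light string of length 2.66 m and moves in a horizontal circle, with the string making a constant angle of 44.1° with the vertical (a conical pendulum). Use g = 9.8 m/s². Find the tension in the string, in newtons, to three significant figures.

Vertically the bob has no acceleration, so T cosθ = mg.
T = mg/cosθ = 1.90 × 9.8 / cos 44.1° = 18.62/0.7181 = 25.93 N.

25.9 N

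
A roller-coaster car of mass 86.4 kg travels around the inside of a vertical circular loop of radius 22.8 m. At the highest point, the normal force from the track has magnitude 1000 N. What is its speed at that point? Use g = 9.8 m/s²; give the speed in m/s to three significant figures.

At the top, N + mg = mv²/r, so v = √(r(N/m + g)) = √(22.8 × (1000/86.4 + 9.8)) = √(22.8 × 21.37) = √487.3 = 22.08 m/s.

22.1 m/s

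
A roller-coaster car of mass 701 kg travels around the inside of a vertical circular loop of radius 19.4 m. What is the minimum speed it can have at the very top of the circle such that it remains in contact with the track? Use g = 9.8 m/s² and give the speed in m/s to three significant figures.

At the top, both weight mg and N point toward the centre: N + mg = mv²/r.
At minimum speed N → 0, so mg = mv_min²/r ⇒ v_min = √(g r) = √(9.8 × 19.4) = 13.79 m/s.

13.8 m/s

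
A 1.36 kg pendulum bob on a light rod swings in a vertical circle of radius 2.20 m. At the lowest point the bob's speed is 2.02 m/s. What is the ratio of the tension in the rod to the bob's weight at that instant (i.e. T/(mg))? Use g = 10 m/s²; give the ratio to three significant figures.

1.19

At the bottom, T − mg = mv²/r, so T = m(v²/r + g) and T/(mg) = v²/(rg) + 1 = (2.02)²/(2.20 × 10.0) + 1 = 0.1855 + 1 = 1.185.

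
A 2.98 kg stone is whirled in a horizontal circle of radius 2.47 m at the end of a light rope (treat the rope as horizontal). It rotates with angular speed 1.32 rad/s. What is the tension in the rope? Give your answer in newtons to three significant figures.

v = ωr = 1.32 × 2.47 = 3.260 m/s.
The tension is the only horizontal force, so it supplies the full centripetal force: T = m v²/r = 2.98 × (3.260)²/2.47 = 2.98 × 10.63/2.47 = 12.83 N.

12.8 N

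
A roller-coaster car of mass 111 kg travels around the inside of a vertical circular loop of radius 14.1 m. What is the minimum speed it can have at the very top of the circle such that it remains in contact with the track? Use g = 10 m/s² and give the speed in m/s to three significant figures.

11.9 m/s

At the highest point the centre is directly below, so both the weight and N act inward: N + mg = mv²/r.
At minimum speed N → 0, so mg = mv_min²/r ⇒ v_min = √(g r) = √(10.0 × 14.1) = 11.87 m/s.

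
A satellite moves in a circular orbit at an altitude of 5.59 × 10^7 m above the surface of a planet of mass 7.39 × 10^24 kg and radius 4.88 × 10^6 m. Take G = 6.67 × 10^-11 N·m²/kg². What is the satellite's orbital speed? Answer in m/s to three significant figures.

Orbital radius r = R + h = 4.88 × 10^6 + 5.59 × 10^7 = 6.078 × 10^7 m.
Gravity supplies the centripetal force: G M m / r² = m v² / r, so v = √(GM/r).
v = √(6.67 × 10^-11 × 7.39 × 10^24 / 6.078 × 10^7) = √(8.110 × 10^6) = 2848 m/s.

2850 m/s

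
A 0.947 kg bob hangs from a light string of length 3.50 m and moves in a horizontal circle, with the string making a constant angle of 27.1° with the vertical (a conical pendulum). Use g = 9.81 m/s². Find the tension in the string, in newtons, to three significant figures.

10.4 N

Vertically the bob has no acceleration, so T cosθ = mg.
T = mg/cosθ = 0.947 × 9.81 / cos 27.1° = 9.290/0.8902 = 10.44 N.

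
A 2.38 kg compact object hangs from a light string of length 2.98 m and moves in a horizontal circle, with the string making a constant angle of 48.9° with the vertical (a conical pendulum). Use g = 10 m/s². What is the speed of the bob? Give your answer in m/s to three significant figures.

5.07 m/s

The radius of the circle is r = L sinθ = 2.98 × sin 48.9° = 2.246 m.
Horizontally T sinθ = mv²/r and vertically T cosθ = mg, so tanθ = v²/(rg).
v = √(r g tanθ) = √(2.246 × 10.0 × 1.146) = √25.74 = 5.074 m/s.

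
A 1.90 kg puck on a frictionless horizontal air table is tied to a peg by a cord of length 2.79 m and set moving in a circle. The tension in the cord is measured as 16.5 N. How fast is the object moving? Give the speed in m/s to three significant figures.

T = m v²/r ⇒ v = √(T r / m) = √(16.5 × 2.79 / 1.90) = √24.23 = 4.922 m/s.

4.92 m/s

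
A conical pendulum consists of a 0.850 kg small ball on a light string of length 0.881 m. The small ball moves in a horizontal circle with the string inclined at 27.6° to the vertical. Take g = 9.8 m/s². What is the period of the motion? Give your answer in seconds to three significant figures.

1.77 s

r = L sinθ = 0.4082 m. From T sinθ = mω²r and T cosθ = mg: tanθ = ω²r/g, so ω² = g tanθ / r = g/(L cosθ).
ω = √(g/(L cosθ)) = √(9.8/(0.881 × 0.8862)) = √12.55 = 3.543 rad/s.
Period = 2π/ω = 1.773 s.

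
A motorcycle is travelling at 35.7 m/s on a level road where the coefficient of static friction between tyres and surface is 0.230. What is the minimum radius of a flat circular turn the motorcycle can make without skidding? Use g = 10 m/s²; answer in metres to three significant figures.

At the limit, μ_s m g = m v²/r, so r_min = v²/(μ_s g) = (35.7)²/(0.230 × 10.0) = 1274/2.300 = 554.1 m.

554 m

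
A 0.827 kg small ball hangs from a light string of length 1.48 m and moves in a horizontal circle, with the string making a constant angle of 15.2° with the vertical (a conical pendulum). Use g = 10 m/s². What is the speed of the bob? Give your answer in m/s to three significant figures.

The radius of the circle is r = L sinθ = 1.48 × sin 15.2° = 0.3880 m.
Horizontally T sinθ = mv²/r and vertically T cosθ = mg, so tanθ = v²/(rg).
v = √(r g tanθ) = √(0.3880 × 10.0 × 0.2717) = √1.054 = 1.027 m/s.

1.03 m/s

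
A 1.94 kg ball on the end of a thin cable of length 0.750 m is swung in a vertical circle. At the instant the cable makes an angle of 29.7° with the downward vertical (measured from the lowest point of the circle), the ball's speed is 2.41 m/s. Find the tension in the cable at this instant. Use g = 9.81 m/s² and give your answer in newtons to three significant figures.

Take the radial direction toward the centre of the circle as positive. The component of the weight along the string toward the centre is −mg cos φ (φ measured from the bottom), so Newton's second law along the string gives T − mg cos φ = m v²/r.
cos 29.7° = 0.8686, so T = m(v²/r + g cos φ) = 1.94 × ((2.41)²/0.750 + 9.81 × 0.8686) = 1.94 × (7.744 + (8.521)) = 1.94 × 16.27 = 31.55 N.

31.6 N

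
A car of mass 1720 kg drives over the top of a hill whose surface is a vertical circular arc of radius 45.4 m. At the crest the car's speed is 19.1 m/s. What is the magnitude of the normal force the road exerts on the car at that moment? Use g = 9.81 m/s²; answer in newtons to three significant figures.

3050 N

At the crest the centripetal acceleration points downward (toward the centre of the arc), so mg − N = mv²/r.
N = m(g − v²/r) = 1720 × (9.81 − (19.1)²/45.4) = 1720 × (9.81 − 8.035) = 1720 × 1.775 = 3052 N.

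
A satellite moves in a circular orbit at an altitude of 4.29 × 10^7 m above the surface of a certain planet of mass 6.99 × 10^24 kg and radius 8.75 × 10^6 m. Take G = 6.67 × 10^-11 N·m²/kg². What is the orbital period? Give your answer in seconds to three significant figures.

108000 s

r = R + h = 8.75 × 10^6 + 4.29 × 10^7 = 5.165 × 10^7 m. Gravity provides the centripetal force: G M m / r² = m v² / r ⇒ v = √(GM/r) = 3004 m/s.
T = 2πr/v = 2π × 5.165 × 10^7 / 3004 = 108000 s.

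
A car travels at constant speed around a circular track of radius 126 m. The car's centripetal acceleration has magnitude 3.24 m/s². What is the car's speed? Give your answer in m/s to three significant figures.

20.2 m/s

a_c = v²/r ⇒ v = √(a_c · r) = √(3.24 × 126) = √408.2 = 20.20 m/s.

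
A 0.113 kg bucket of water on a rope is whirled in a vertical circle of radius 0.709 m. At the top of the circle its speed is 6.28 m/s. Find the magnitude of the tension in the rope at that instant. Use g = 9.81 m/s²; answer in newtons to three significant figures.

5.18 N

At the top, both T and the weight mg point inward (toward the centre), so T + mg = mv²/r.
T = m(v²/r − g) = 0.113 × ((6.28)²/0.709 − 9.81) = 0.113 × (55.63 − 9.81) = 0.113 × 45.82 = 5.177 N.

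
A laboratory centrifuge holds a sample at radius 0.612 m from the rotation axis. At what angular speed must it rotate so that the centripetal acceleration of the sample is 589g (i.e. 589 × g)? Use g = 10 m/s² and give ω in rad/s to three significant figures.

98.1 rad/s

Centripetal acceleration a_c = ω²r. Setting ω²r = 589g:
ω = √(589g / r) = √(589 × 10.0 / 0.612) = √9624 = 98.10 rad/s.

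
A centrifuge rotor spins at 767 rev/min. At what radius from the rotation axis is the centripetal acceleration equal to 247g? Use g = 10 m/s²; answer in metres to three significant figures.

ω = 767 rev/min × 2π/60 = 80.32 rad/s.
a_c = ω²r = 247g ⇒ r = 247 × 10.0 / (80.32)² = 2470/6451 = 0.3829 m.

0.383 m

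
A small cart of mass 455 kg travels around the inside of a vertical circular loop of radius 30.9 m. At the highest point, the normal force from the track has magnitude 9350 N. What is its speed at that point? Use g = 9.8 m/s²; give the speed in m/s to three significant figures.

At the top, N + mg = mv²/r, so v = √(r(N/m + g)) = √(30.9 × (9350/455 + 9.8)) = √(30.9 × 30.35) = √937.8 = 30.62 m/s.

30.6 m/s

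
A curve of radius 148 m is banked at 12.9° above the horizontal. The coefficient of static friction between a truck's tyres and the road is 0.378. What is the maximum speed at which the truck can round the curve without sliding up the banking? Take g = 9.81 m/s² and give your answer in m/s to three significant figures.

31.1 m/s

At the maximum speed, friction acts down the slope at its limiting value f = μN. Radially (horizontal, toward centre): N sinθ + μN cosθ = mv²/r. Vertically: N cosθ − μN sinθ = mg.
Dividing: v² = r g (sinθ + μcosθ)/(cosθ − μsinθ).
sinθ + μcosθ = 0.2233 + 0.378×0.9748 = 0.5917; cosθ − μsinθ = 0.9748 − 0.378×0.2233 = 0.8904.
v² = 148 × 9.81 × 0.5917/0.8904 = 964.9 m²/s², so v = 31.06 m/s.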